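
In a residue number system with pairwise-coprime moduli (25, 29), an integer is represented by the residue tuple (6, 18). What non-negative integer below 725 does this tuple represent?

656

From x ≡ 6 (mod 25) write x = 6 + 25t. Substituting into x ≡ 18 (mod 29) gives 25t ≡ 12 (mod 29), and since 25⁻¹ ≡ 7 (mod 29), t ≡ 26. Hence x ≡ 6 + 25·26 = 656 (mod 725).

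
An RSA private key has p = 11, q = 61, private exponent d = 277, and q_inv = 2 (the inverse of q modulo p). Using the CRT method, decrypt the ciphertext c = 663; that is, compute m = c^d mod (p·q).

460

d_p = d mod (p−1) = 277 mod 10 = 7; d_q = d mod (q−1) = 37.
m₁ = c^(d_p) mod p: c ≡ 3 (mod 11), and 3^7 mod 11 = 9.
m₂ = c^(d_q) mod q: c ≡ 53 (mod 61), and 53^37 mod 61 = 33.
h = q_inv·(m₁ − m₂) mod p = 2·(9 − 33) mod 11 = 7.
m = m₂ + h·q = 33 + 7·61 = 460.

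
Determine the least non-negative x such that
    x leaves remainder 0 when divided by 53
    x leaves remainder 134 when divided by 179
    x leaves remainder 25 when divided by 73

244648

The moduli are pairwise coprime; N = 53·179·73 = 692551.
N/53 = 13067; 13067 ≡ 29 (mod 53); 29·11 ≡ 1, so inverse 11.
N/179 = 3869; 3869 ≡ 110 (mod 179); 110·83 ≡ 1, so inverse 83.
N/73 = 9487; 9487 ≡ 70 (mod 73); 70·24 ≡ 1, so inverse 24.
x ≡ 0·13067·11 + 134·3869·83 + 25·9487·24 = 48723218.
48723218 mod 692551 = 244648.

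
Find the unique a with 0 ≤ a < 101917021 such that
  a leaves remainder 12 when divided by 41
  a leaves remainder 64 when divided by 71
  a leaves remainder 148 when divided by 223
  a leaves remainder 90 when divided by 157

34678878

The moduli are pairwise coprime; N = 41·71·223·157 = 101917021.
N/41 = 2485781; 2485781 ≡ 33 (mod 41); 33·5 ≡ 1, so inverse 5.
N/71 = 1435451; 1435451 ≡ 44 (mod 71); 44·21 ≡ 1, so inverse 21.
N/223 = 457027; 457027 ≡ 100 (mod 223); 100·29 ≡ 1, so inverse 29.
N/157 = 649153; 649153 ≡ 115 (mod 157); 115·71 ≡ 1, so inverse 71.
a ≡ 12·2485781·5 + 64·1435451·21 + 148·457027·29 + 90·649153·71 = 8188040558.
8188040558 mod 101917021 = 34678878.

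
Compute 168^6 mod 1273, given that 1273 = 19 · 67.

Mod 19: 168 ≡ 16; 16^6 ≡ 7 (mod 19).
Mod 67: 168 ≡ 34; 34^6 ≡ 22 (mod 67).
Combine by CRT: x ≡ 7 (mod 19), x ≡ 22 (mod 67) ⇒ x ≡ 558 (mod 1273).

558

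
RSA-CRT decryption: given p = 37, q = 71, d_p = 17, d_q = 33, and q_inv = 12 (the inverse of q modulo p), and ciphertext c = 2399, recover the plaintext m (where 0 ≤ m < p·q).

2621

m₁ = c^(d_p) mod p: c ≡ 31 (mod 37), and 31^17 mod 37 = 31.
m₂ = c^(d_q) mod q: c ≡ 56 (mod 71), and 56^33 mod 71 = 65.
h = q_inv·(m₁ − m₂) mod p = 12·(31 − 65) mod 37 = 36.
m = m₂ + h·q = 65 + 36·71 = 2621.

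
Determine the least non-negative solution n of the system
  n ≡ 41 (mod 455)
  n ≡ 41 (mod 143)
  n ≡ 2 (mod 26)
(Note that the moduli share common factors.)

gcd(455, 143) = 13 and 13 | (41 − 41), so the pair is consistent; merging gives n ≡ 41 (mod 5005), where 5005 = lcm(455, 143).
gcd(5005, 26) = 13 and 13 | (2 − 41), so the pair is consistent; merging gives n ≡ 5046 (mod 10010), where 10010 = lcm(5005, 26).
The solution is unique modulo lcm(455, 143, 26) = 10010.

5046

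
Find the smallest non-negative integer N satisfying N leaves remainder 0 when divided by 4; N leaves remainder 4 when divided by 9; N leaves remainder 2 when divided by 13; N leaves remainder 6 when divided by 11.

3460

The moduli are pairwise coprime; M = 4·9·13·11 = 5148.
M/4 = 1287; 1287 ≡ 3 (mod 4); 3·3 ≡ 1, so inverse 3.
M/9 = 572; 572 ≡ 5 (mod 9); 5·2 ≡ 1, so inverse 2.
M/13 = 396; 396 ≡ 6 (mod 13); 6·11 ≡ 1, so inverse 11.
M/11 = 468; 468 ≡ 6 (mod 11); 6·2 ≡ 1, so inverse 2.
N ≡ 0·1287·3 + 4·572·2 + 2·396·11 + 6·468·2 = 18904.
18904 mod 5148 = 3460.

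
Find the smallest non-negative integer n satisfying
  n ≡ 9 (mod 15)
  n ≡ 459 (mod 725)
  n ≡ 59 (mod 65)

9159

gcd(15, 725) = 5 and 5 | (459 − 9), so the pair is consistent; merging gives n ≡ 459 (mod 2175), where 2175 = lcm(15, 725).
gcd(2175, 65) = 5 and 5 | (59 − 459), so the pair is consistent; merging gives n ≡ 9159 (mod 28275), where 28275 = lcm(2175, 65).
The solution is unique modulo lcm(15, 725, 65) = 28275.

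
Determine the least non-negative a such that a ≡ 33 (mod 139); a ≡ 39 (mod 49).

From a ≡ 33 (mod 139) write a = 33 + 139t. Substituting into a ≡ 39 (mod 49) gives 139t ≡ 6 (mod 49), and since 41⁻¹ ≡ 6 (mod 49), t ≡ 36. Hence a ≡ 33 + 139·36 = 5037 (mod 6811).

5037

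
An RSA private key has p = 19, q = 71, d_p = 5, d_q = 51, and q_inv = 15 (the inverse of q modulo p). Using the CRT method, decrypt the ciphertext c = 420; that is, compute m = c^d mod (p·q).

317

m₁ = c^(d_p) mod p: c ≡ 2 (mod 19), and 2^5 mod 19 = 13.
m₂ = c^(d_q) mod q: c ≡ 65 (mod 71), and 65^51 mod 71 = 33.
h = q_inv·(m₁ − m₂) mod p = 15·(13 − 33) mod 19 = 4.
m = m₂ + h·q = 33 + 4·71 = 317.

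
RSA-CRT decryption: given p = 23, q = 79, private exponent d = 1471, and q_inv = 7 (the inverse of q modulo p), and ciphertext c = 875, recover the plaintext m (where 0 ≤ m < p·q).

1496

d_p = d mod (p−1) = 1471 mod 22 = 19; d_q = d mod (q−1) = 67.
m₁ = c^(d_p) mod p: c ≡ 1 (mod 23), and 1^19 mod 23 = 1.
m₂ = c^(d_q) mod q: c ≡ 6 (mod 79), and 6^67 mod 79 = 74.
h = q_inv·(m₁ − m₂) mod p = 7·(1 − 74) mod 23 = 18.
m = m₂ + h·q = 74 + 18·79 = 1496.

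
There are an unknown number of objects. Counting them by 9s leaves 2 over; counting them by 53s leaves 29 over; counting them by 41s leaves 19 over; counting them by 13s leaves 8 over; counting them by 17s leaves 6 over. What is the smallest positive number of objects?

13385

The moduli are pairwise coprime; M = 9·53·41·13·17 = 4322097.
M/9 = 480233; 480233 ≡ 2 (mod 9); 2·5 ≡ 1, so inverse 5.
M/53 = 81549; 81549 ≡ 35 (mod 53); 35·50 ≡ 1, so inverse 50.
M/41 = 105417; 105417 ≡ 6 (mod 41); 6·7 ≡ 1, so inverse 7.
M/13 = 332469; 332469 ≡ 7 (mod 13); 7·2 ≡ 1, so inverse 2.
M/17 = 254241; 254241 ≡ 6 (mod 17); 6·3 ≡ 1, so inverse 3.
N ≡ 2·480233·5 + 29·81549·50 + 19·105417·7 + 8·332469·2 + 6·254241·3 = 146964683.
146964683 mod 4322097 = 13385.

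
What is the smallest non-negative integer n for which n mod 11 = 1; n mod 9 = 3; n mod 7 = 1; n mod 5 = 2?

The moduli are pairwise coprime; M = 11·9·7·5 = 3465.
M/11 = 315; 315 ≡ 7 (mod 11); 7·8 ≡ 1, so inverse 8.
M/9 = 385; 385 ≡ 7 (mod 9); 7·4 ≡ 1, so inverse 4.
M/7 = 495; 495 ≡ 5 (mod 7); 5·3 ≡ 1, so inverse 3.
M/5 = 693; 693 ≡ 3 (mod 5); 3·2 ≡ 1, so inverse 2.
n ≡ 1·315·8 + 3·385·4 + 1·495·3 + 2·693·2 = 11397.
11397 mod 3465 = 1002.

1002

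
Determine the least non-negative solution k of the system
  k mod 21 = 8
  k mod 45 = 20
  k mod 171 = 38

gcd(21, 45) = 3 and 3 | (20 − 8), so the pair is consistent; merging gives k ≡ 155 (mod 315), where 315 = lcm(21, 45).
gcd(315, 171) = 9 and 9 | (38 − 155), so the pair is consistent; merging gives k ≡ 5510 (mod 5985), where 5985 = lcm(315, 171).
The solution is unique modulo lcm(21, 45, 171) = 5985.

5510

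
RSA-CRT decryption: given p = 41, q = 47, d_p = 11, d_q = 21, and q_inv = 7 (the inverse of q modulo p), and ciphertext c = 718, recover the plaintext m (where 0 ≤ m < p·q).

m₁ = c^(d_p) mod p: c ≡ 21 (mod 41), and 21^11 mod 41 = 20.
m₂ = c^(d_q) mod q: c ≡ 13 (mod 47), and 13^21 mod 47 = 5.
h = q_inv·(m₁ − m₂) mod p = 7·(20 − 5) mod 41 = 23.
m = m₂ + h·q = 5 + 23·47 = 1086.

1086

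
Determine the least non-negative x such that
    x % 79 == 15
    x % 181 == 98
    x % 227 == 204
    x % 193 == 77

The moduli are pairwise coprime; N = 79·181·227·193 = 626453489.
N/79 = 7929791; 7929791 ≡ 8 (mod 79); 8·10 ≡ 1, so inverse 10.
N/181 = 3461069; 3461069 ≡ 168 (mod 181); 168·167 ≡ 1, so inverse 167.
N/227 = 2759707; 2759707 ≡ 68 (mod 227); 68·217 ≡ 1, so inverse 217.
N/193 = 3245873; 3245873 ≡ 192 (mod 193); 192·192 ≡ 1, so inverse 192.
x ≡ 15·7929791·10 + 98·3461069·167 + 204·2759707·217 + 77·3245873·192 = 227987019812.
227987019812 mod 626453489 = 584403305.

584403305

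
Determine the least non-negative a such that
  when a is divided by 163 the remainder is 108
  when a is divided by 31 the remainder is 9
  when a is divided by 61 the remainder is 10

41673

From a ≡ 108 (mod 163) write a = 108 + 163t. Substituting into a ≡ 9 (mod 31) gives 163t ≡ 25 (mod 31), and since 8⁻¹ ≡ 4 (mod 31), t ≡ 7. Hence a ≡ 108 + 163·7 = 1249 (mod 5053).
From a ≡ 1249 (mod 5053) write a = 1249 + 5053t. Substituting into a ≡ 10 (mod 61) gives 5053t ≡ 42 (mod 61), and since 51⁻¹ ≡ 6 (mod 61), t ≡ 8. Hence a ≡ 1249 + 5053·8 = 41673 (mod 308233).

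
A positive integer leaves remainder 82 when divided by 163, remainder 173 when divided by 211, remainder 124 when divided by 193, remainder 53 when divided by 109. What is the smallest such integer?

122903875

From m ≡ 82 (mod 163) write m = 82 + 163t. Substituting into m ≡ 173 (mod 211) gives 163t ≡ 91 (mod 211), and since 163⁻¹ ≡ 189 (mod 211), t ≡ 108. Hence m ≡ 82 + 163·108 = 17686 (mod 34393).
From m ≡ 17686 (mod 34393) write m = 17686 + 34393t. Substituting into m ≡ 124 (mod 193) gives 34393t ≡ 1 (mod 193), and since 39⁻¹ ≡ 99 (mod 193), t ≡ 99. Hence m ≡ 17686 + 34393·99 = 3422593 (mod 6637849).
From m ≡ 3422593 (mod 6637849) write m = 3422593 + 6637849t. Substituting into m ≡ 53 (mod 109) gives 6637849t ≡ 60 (mod 109), and since 76⁻¹ ≡ 33 (mod 109), t ≡ 18. Hence m ≡ 3422593 + 6637849·18 = 122903875 (mod 723525541).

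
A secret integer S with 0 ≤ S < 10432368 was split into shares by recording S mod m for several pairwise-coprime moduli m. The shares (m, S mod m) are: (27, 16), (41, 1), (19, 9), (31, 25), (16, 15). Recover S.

From S ≡ 16 (mod 27) write S = 16 + 27t. Substituting into S ≡ 1 (mod 41) gives 27t ≡ 26 (mod 41), and since 27⁻¹ ≡ 38 (mod 41), t ≡ 4. Hence S ≡ 16 + 27·4 = 124 (mod 1107).
From S ≡ 124 (mod 1107) write S = 124 + 1107t. Substituting into S ≡ 9 (mod 19) gives 1107t ≡ 18 (mod 19), and since 5⁻¹ ≡ 4 (mod 19), t ≡ 15. Hence S ≡ 124 + 1107·15 = 16729 (mod 21033).
From S ≡ 16729 (mod 21033) write S = 16729 + 21033t. Substituting into S ≡ 25 (mod 31) gives 21033t ≡ 5 (mod 31), and since 15⁻¹ ≡ 29 (mod 31), t ≡ 21. Hence S ≡ 16729 + 21033·21 = 458422 (mod 652023).
From S ≡ 458422 (mod 652023) write S = 458422 + 652023t. Substituting into S ≡ 15 (mod 16) gives 652023t ≡ 9 (mod 16), and since 7⁻¹ ≡ 7 (mod 16), t ≡ 15. Hence S ≡ 458422 + 652023·15 = 10238767 (mod 10432368).

10238767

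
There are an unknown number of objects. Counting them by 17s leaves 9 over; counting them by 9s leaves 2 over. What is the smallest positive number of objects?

From N ≡ 9 (mod 17) write N = 9 + 17t. Substituting into N ≡ 2 (mod 9) gives 17t ≡ 2 (mod 9), and since 8⁻¹ ≡ 8 (mod 9), t ≡ 7. Hence N ≡ 9 + 17·7 = 128 (mod 153).

128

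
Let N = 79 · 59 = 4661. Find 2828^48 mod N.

2143

Mod 79: 2828 ≡ 63; 63^48 ≡ 10 (mod 79).
Mod 59: 2828 ≡ 55; 55^48 ≡ 19 (mod 59).
Combine by CRT: x ≡ 10 (mod 79), x ≡ 19 (mod 59) ⇒ x ≡ 2143 (mod 4661).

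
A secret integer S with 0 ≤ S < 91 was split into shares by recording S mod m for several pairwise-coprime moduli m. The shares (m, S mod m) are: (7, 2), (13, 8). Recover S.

86

From S ≡ 2 (mod 7) write S = 2 + 7t. Substituting into S ≡ 8 (mod 13) gives 7t ≡ 6 (mod 13), and since 7⁻¹ ≡ 2 (mod 13), t ≡ 12. Hence S ≡ 2 + 7·12 = 86 (mod 91).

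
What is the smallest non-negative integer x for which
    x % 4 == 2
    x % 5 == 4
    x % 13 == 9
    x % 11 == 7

854

From x ≡ 2 (mod 4) write x = 2 + 4t. Substituting into x ≡ 4 (mod 5) gives 4t ≡ 2 (mod 5), and since 4⁻¹ ≡ 4 (mod 5), t ≡ 3. Hence x ≡ 2 + 4·3 = 14 (mod 20).
From x ≡ 14 (mod 20) write x = 14 + 20t. Substituting into x ≡ 9 (mod 13) gives 20t ≡ 8 (mod 13), and since 7⁻¹ ≡ 2 (mod 13), t ≡ 3. Hence x ≡ 14 + 20·3 = 74 (mod 260).
From x ≡ 74 (mod 260) write x = 74 + 260t. Substituting into x ≡ 7 (mod 11) gives 260t ≡ 10 (mod 11), and since 7⁻¹ ≡ 8 (mod 11), t ≡ 3. Hence x ≡ 74 + 260·3 = 854 (mod 2860).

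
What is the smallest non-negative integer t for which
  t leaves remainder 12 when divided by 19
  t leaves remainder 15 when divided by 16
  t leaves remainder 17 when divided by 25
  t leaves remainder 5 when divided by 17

The moduli are pairwise coprime; N = 19·16·25·17 = 129200.
N/19 = 6800; 6800 ≡ 17 (mod 19); 17·9 ≡ 1, so inverse 9.
N/16 = 8075; 8075 ≡ 11 (mod 16); 11·3 ≡ 1, so inverse 3.
N/25 = 5168; 5168 ≡ 18 (mod 25); 18·7 ≡ 1, so inverse 7.
N/17 = 7600; 7600 ≡ 1 (mod 17), inverse 1.
t ≡ 12·6800·9 + 15·8075·3 + 17·5168·7 + 5·7600·1 = 1750767.
1750767 mod 129200 = 71167.

71167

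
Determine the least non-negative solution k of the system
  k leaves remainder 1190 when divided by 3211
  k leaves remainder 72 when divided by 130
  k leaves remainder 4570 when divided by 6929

1099352

gcd(3211, 130) = 13 and 13 | (72 − 1190), so the pair is consistent; merging gives k ≡ 7612 (mod 32110), where 32110 = lcm(3211, 130).
gcd(32110, 6929) = 169 and 169 | (4570 − 7612), so the pair is consistent; merging gives k ≡ 1099352 (mod 1316510), where 1316510 = lcm(32110, 6929).
The solution is unique modulo lcm(3211, 130, 6929) = 1316510.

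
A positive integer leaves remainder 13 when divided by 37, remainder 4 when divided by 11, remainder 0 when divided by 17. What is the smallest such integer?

5933

The moduli are pairwise coprime; N = 37·11·17 = 6919.
N/37 = 187; 187 ≡ 2 (mod 37); 2·19 ≡ 1, so inverse 19.
N/11 = 629; 629 ≡ 2 (mod 11); 2·6 ≡ 1, so inverse 6.
N/17 = 407; 407 ≡ 16 (mod 17); 16·16 ≡ 1, so inverse 16.
t ≡ 13·187·19 + 4·629·6 + 0·407·16 = 61285.
61285 mod 6919 = 5933.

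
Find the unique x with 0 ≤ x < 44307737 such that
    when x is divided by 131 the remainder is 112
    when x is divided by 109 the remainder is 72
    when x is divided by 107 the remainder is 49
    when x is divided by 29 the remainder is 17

The moduli are pairwise coprime; N = 131·109·107·29 = 44307737.
N/131 = 338227; 338227 ≡ 116 (mod 131); 116·96 ≡ 1, so inverse 96.
N/109 = 406493; 406493 ≡ 32 (mod 109); 32·92 ≡ 1, so inverse 92.
N/107 = 414091; 414091 ≡ 1 (mod 107), inverse 1.
N/29 = 1527853; 1527853 ≡ 17 (mod 29); 17·12 ≡ 1, so inverse 12.
x ≡ 112·338227·96 + 72·406493·92 + 49·414091·1 + 17·1527853·12 = 6661198807.
6661198807 mod 44307737 = 15038257.

15038257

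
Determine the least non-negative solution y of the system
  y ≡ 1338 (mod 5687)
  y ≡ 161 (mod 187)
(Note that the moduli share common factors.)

gcd(5687, 187) = 11 and 11 | (161 − 1338), so the pair is consistent; merging gives y ≡ 52521 (mod 96679), where 96679 = lcm(5687, 187).
The solution is unique modulo lcm(5687, 187) = 96679.

52521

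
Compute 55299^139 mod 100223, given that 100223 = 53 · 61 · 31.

Mod 53: 55299 ≡ 20; by Fermat, exponent reduces to 139 mod 52 = 35; 20^35 ≡ 27 (mod 53).
Mod 61: 55299 ≡ 33; by Fermat, exponent reduces to 139 mod 60 = 19; 33^19 ≡ 37 (mod 61).
Mod 31: 55299 ≡ 26; by Fermat, exponent reduces to 139 mod 30 = 19; 26^19 ≡ 26 (mod 31).
Combine by CRT: x ≡ 27 (mod 53), x ≡ 37 (mod 61), x ≡ 26 (mod 31) ⇒ x ≡ 23400 (mod 100223).

23400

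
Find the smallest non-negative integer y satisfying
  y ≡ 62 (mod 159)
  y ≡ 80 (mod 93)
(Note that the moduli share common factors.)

gcd(159, 93) = 3 and 3 | (80 − 62), so the pair is consistent; merging gives y ≡ 3242 (mod 4929), where 4929 = lcm(159, 93).
The solution is unique modulo lcm(159, 93) = 4929.

3242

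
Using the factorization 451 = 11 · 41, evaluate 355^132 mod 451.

163

Mod 11: 355 ≡ 3; by Fermat, exponent reduces to 132 mod 10 = 2; 3^2 ≡ 9 (mod 11).
Mod 41: 355 ≡ 27; by Fermat, exponent reduces to 132 mod 40 = 12; 27^12 ≡ 40 (mod 41).
Combine by CRT: x ≡ 9 (mod 11), x ≡ 40 (mod 41) ⇒ x ≡ 163 (mod 451).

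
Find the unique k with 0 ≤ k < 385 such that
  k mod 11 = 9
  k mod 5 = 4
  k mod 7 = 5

The moduli are pairwise coprime; N = 11·5·7 = 385.
N/11 = 35; 35 ≡ 2 (mod 11); 2·6 ≡ 1, so inverse 6.
N/5 = 77; 77 ≡ 2 (mod 5); 2·3 ≡ 1, so inverse 3.
N/7 = 55; 55 ≡ 6 (mod 7); 6·6 ≡ 1, so inverse 6.
k ≡ 9·35·6 + 4·77·3 + 5·55·6 = 4464.
4464 mod 385 = 229.

229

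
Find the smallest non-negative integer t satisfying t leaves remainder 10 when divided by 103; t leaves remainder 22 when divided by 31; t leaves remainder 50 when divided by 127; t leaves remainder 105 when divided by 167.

43555208

From t ≡ 10 (mod 103) write t = 10 + 103s. Substituting into t ≡ 22 (mod 31) gives 103s ≡ 12 (mod 31), and since 10⁻¹ ≡ 28 (mod 31), s ≡ 26. Hence t ≡ 10 + 103·26 = 2688 (mod 3193).
From t ≡ 2688 (mod 3193) write t = 2688 + 3193s. Substituting into t ≡ 50 (mod 127) gives 3193s ≡ 29 (mod 127), and since 18⁻¹ ≡ 120 (mod 127), s ≡ 51. Hence t ≡ 2688 + 3193·51 = 165531 (mod 405511).
From t ≡ 165531 (mod 405511) write t = 165531 + 405511s. Substituting into t ≡ 105 (mod 167) gives 405511s ≡ 71 (mod 167), and since 35⁻¹ ≡ 105 (mod 167), s ≡ 107. Hence t ≡ 165531 + 405511·107 = 43555208 (mod 67720337).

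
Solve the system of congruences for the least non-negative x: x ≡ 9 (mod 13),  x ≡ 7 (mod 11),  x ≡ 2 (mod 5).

282

The moduli are pairwise coprime; N = 13·11·5 = 715.
N/13 = 55; 55 ≡ 3 (mod 13); 3·9 ≡ 1, so inverse 9.
N/11 = 65; 65 ≡ 10 (mod 11); 10·10 ≡ 1, so inverse 10.
N/5 = 143; 143 ≡ 3 (mod 5); 3·2 ≡ 1, so inverse 2.
x ≡ 9·55·9 + 7·65·10 + 2·143·2 = 9577.
9577 mod 715 = 282.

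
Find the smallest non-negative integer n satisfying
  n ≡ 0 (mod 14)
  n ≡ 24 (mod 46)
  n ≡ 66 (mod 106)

Combine the congruences pairwise.
gcd(14, 46) = 2 and 2 | (24 − 0), so the pair is consistent; merging gives n ≡ 70 (mod 322), where 322 = lcm(14, 46).
gcd(322, 106) = 2 and 2 | (66 − 70), so the pair is consistent; merging gives n ≡ 16814 (mod 17066), where 17066 = lcm(322, 106).
The solution is unique modulo lcm(14, 46, 106) = 17066.

16814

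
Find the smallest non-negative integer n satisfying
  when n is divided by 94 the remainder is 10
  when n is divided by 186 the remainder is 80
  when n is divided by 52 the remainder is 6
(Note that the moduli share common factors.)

Combine the congruences pairwise.
gcd(94, 186) = 2 and 2 | (80 − 10), so the pair is consistent; merging gives n ≡ 6590 (mod 8742), where 8742 = lcm(94, 186).
gcd(8742, 52) = 2 and 2 | (6 − 6590), so the pair is consistent; merging gives n ≡ 111494 (mod 227292), where 227292 = lcm(8742, 52).
The solution is unique modulo lcm(94, 186, 52) = 227292.

111494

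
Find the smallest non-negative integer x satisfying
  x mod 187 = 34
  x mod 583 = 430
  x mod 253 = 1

Combine the congruences pairwise.
gcd(187, 583) = 11 and 11 | (430 − 34), so the pair is consistent; merging gives x ≡ 9758 (mod 9911), where 9911 = lcm(187, 583).
gcd(9911, 253) = 11 and 11 | (1 − 9758), so the pair is consistent; merging gives x ≡ 148512 (mod 227953), where 227953 = lcm(9911, 253).
The solution is unique modulo lcm(187, 583, 253) = 227953.

148512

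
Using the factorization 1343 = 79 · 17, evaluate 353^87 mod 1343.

Mod 79: 353 ≡ 37; by Fermat, exponent reduces to 87 mod 78 = 9; 37^9 ≡ 58 (mod 79).
Mod 17: 353 ≡ 13; by Fermat, exponent reduces to 87 mod 16 = 7; 13^7 ≡ 4 (mod 17).
Combine by CRT: x ≡ 58 (mod 79), x ≡ 4 (mod 17) ⇒ x ≡ 769 (mod 1343).

769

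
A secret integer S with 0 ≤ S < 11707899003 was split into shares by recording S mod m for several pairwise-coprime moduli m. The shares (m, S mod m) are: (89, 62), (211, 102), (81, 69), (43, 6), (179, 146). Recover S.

The moduli are pairwise coprime; N = 89·211·81·43·179 = 11707899003.
N/89 = 131549427; 131549427 ≡ 40 (mod 89); 40·69 ≡ 1, so inverse 69.
N/211 = 55487673; 55487673 ≡ 159 (mod 211); 159·142 ≡ 1, so inverse 142.
N/81 = 144541963; 144541963 ≡ 55 (mod 81); 55·28 ≡ 1, so inverse 28.
N/43 = 272276721; 272276721 ≡ 33 (mod 43); 33·30 ≡ 1, so inverse 30.
N/179 = 65407257; 65407257 ≡ 120 (mod 179); 120·91 ≡ 1, so inverse 91.
S ≡ 62·131549427·69 + 102·55487673·142 + 69·144541963·28 + 6·272276721·30 + 146·65407257·91 = 2563717603236.
2563717603236 mod 11707899003 = 11395620582.

11395620582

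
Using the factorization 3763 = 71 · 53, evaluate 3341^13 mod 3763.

2362

Mod 71: 3341 ≡ 4; 4^13 ≡ 19 (mod 71).
Mod 53: 3341 ≡ 2; 2^13 ≡ 30 (mod 53).
Combine by CRT: x ≡ 19 (mod 71), x ≡ 30 (mod 53) ⇒ x ≡ 2362 (mod 3763).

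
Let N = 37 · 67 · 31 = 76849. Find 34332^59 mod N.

24395

Mod 37: 34332 ≡ 33; by Fermat, exponent reduces to 59 mod 36 = 23; 33^23 ≡ 12 (mod 37).
Mod 67: 34332 ≡ 28; 28^59 ≡ 7 (mod 67).
Mod 31: 34332 ≡ 15; by Fermat, exponent reduces to 59 mod 30 = 29; 15^29 ≡ 29 (mod 31).
Combine by CRT: x ≡ 12 (mod 37), x ≡ 7 (mod 67), x ≡ 29 (mod 31) ⇒ x ≡ 24395 (mod 76849).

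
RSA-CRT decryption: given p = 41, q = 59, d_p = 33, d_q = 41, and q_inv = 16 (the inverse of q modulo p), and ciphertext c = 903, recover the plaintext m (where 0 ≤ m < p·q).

m₁ = c^(d_p) mod p: c ≡ 1 (mod 41), and 1^33 mod 41 = 1.
m₂ = c^(d_q) mod q: c ≡ 18 (mod 59), and 18^41 mod 59 = 47.
h = q_inv·(m₁ − m₂) mod p = 16·(1 − 47) mod 41 = 2.
m = m₂ + h·q = 47 + 2·59 = 165.

165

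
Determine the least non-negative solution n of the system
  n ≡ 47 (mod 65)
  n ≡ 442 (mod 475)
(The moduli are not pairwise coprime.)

1867

gcd(65, 475) = 5 and 5 | (442 − 47), so the pair is consistent; merging gives n ≡ 1867 (mod 6175), where 6175 = lcm(65, 475).
The solution is unique modulo lcm(65, 475) = 6175.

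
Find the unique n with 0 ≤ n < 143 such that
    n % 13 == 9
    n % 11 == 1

From n ≡ 9 (mod 13) write n = 9 + 13t. Substituting into n ≡ 1 (mod 11) gives 13t ≡ 3 (mod 11), and since 2⁻¹ ≡ 6 (mod 11), t ≡ 7. Hence n ≡ 9 + 13·7 = 100 (mod 143).

100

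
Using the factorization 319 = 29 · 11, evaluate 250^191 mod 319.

118

Mod 29: 250 ≡ 18; by Fermat, exponent reduces to 191 mod 28 = 23; 18^23 ≡ 2 (mod 29).
Mod 11: 250 ≡ 8; by Fermat, exponent reduces to 191 mod 10 = 1; 8^1 ≡ 8 (mod 11).
Combine by CRT: x ≡ 2 (mod 29), x ≡ 8 (mod 11) ⇒ x ≡ 118 (mod 319).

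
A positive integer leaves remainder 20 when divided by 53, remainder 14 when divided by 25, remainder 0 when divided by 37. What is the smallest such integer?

From t ≡ 20 (mod 53) write t = 20 + 53s. Substituting into t ≡ 14 (mod 25) gives 53s ≡ 19 (mod 25), and since 3⁻¹ ≡ 17 (mod 25), s ≡ 23. Hence t ≡ 20 + 53·23 = 1239 (mod 1325).
From t ≡ 1239 (mod 1325) write t = 1239 + 1325s. Substituting into t ≡ 0 (mod 37) gives 1325s ≡ 19 (mod 37), and since 30⁻¹ ≡ 21 (mod 37), s ≡ 29. Hence t ≡ 1239 + 1325·29 = 39664 (mod 49025).

39664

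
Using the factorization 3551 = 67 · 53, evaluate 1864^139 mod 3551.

Mod 67: 1864 ≡ 55; by Fermat, exponent reduces to 139 mod 66 = 7; 55^7 ≡ 60 (mod 67).
Mod 53: 1864 ≡ 9; by Fermat, exponent reduces to 139 mod 52 = 35; 9^35 ≡ 29 (mod 53).
Combine by CRT: x ≡ 60 (mod 67), x ≡ 29 (mod 53) ⇒ x ≡ 3209 (mod 3551).

3209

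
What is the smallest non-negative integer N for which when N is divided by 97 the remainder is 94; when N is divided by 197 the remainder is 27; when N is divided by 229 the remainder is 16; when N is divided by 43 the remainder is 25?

83122207

From N ≡ 94 (mod 97) write N = 94 + 97t. Substituting into N ≡ 27 (mod 197) gives 97t ≡ 130 (mod 197), and since 97⁻¹ ≡ 65 (mod 197), t ≡ 176. Hence N ≡ 94 + 97·176 = 17166 (mod 19109).
From N ≡ 17166 (mod 19109) write N = 17166 + 19109t. Substituting into N ≡ 16 (mod 229) gives 19109t ≡ 25 (mod 229), and since 102⁻¹ ≡ 119 (mod 229), t ≡ 227. Hence N ≡ 17166 + 19109·227 = 4354909 (mod 4375961).
From N ≡ 4354909 (mod 4375961) write N = 4354909 + 4375961t. Substituting into N ≡ 25 (mod 43) gives 4375961t ≡ 27 (mod 43), and since 23⁻¹ ≡ 15 (mod 43), t ≡ 18. Hence N ≡ 4354909 + 4375961·18 = 83122207 (mod 188166323).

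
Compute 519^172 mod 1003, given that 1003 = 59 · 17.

Mod 59: 519 ≡ 47; by Fermat, exponent reduces to 172 mod 58 = 56; 47^56 ≡ 25 (mod 59).
Mod 17: 519 ≡ 9; by Fermat, exponent reduces to 172 mod 16 = 12; 9^12 ≡ 16 (mod 17).
Combine by CRT: x ≡ 25 (mod 59), x ≡ 16 (mod 17) ⇒ x ≡ 84 (mod 1003).

84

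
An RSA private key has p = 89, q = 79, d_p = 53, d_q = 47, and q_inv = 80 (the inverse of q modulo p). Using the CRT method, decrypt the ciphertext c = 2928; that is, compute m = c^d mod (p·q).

m₁ = c^(d_p) mod p: c ≡ 80 (mod 89), and 80^53 mod 89 = 71.
m₂ = c^(d_q) mod q: c ≡ 5 (mod 79), and 5^47 mod 79 = 49.
h = q_inv·(m₁ − m₂) mod p = 80·(71 − 49) mod 89 = 69.
m = m₂ + h·q = 49 + 69·79 = 5500.

5500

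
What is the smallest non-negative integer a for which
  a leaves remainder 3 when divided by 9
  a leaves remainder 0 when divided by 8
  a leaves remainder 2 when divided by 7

Combine the congruences pairwise.
From a ≡ 3 (mod 9) write a = 3 + 9t. Substituting into a ≡ 0 (mod 8) gives 9t ≡ 5 (mod 8), and since 1⁻¹ ≡ 1 (mod 8), t ≡ 5. Hence a ≡ 3 + 9·5 = 48 (mod 72).
From a ≡ 48 (mod 72) write a = 48 + 72t. Substituting into a ≡ 2 (mod 7) gives 72t ≡ 3 (mod 7), and since 2⁻¹ ≡ 4 (mod 7), t ≡ 5. Hence a ≡ 48 + 72·5 = 408 (mod 504).

408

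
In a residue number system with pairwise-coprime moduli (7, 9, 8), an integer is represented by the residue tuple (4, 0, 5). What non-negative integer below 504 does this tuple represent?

333

The moduli are pairwise coprime; N = 7·9·8 = 504.
N/7 = 72; 72 ≡ 2 (mod 7); 2·4 ≡ 1, so inverse 4.
N/9 = 56; 56 ≡ 2 (mod 9); 2·5 ≡ 1, so inverse 5.
N/8 = 63; 63 ≡ 7 (mod 8); 7·7 ≡ 1, so inverse 7.
x ≡ 4·72·4 + 0·56·5 + 5·63·7 = 3357.
3357 mod 504 = 333.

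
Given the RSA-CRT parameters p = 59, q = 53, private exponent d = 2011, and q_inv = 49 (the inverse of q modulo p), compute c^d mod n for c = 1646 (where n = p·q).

d_p = d mod (p−1) = 2011 mod 58 = 39; d_q = d mod (q−1) = 35.
m₁ = c^(d_p) mod p: c ≡ 53 (mod 59), and 53^39 mod 59 = 26.
m₂ = c^(d_q) mod q: c ≡ 3 (mod 53), and 3^35 mod 53 = 33.
h = q_inv·(m₁ − m₂) mod p = 49·(26 − 33) mod 59 = 11.
m = m₂ + h·q = 33 + 11·53 = 616.

616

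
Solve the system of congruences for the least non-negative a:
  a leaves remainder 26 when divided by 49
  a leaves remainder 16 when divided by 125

516

Combine the congruences pairwise.
From a ≡ 26 (mod 49) write a = 26 + 49t. Substituting into a ≡ 16 (mod 125) gives 49t ≡ 115 (mod 125), and since 49⁻¹ ≡ 74 (mod 125), t ≡ 10. Hence a ≡ 26 + 49·10 = 516 (mod 6125).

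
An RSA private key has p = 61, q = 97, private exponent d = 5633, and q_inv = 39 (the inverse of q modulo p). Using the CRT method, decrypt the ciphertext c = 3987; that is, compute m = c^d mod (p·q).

d_p = d mod (p−1) = 5633 mod 60 = 53; d_q = d mod (q−1) = 65.
m₁ = c^(d_p) mod p: c ≡ 22 (mod 61), and 22^53 mod 61 = 12.
m₂ = c^(d_q) mod q: c ≡ 10 (mod 97), and 10^65 mod 97 = 59.
h = q_inv·(m₁ − m₂) mod p = 39·(12 − 59) mod 61 = 58.
m = m₂ + h·q = 59 + 58·97 = 5685.

5685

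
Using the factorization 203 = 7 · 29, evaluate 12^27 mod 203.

Mod 7: 12 ≡ 5; by Fermat, exponent reduces to 27 mod 6 = 3; 5^3 ≡ 6 (mod 7).
Mod 29: 12 ≡ 12; 12^27 ≡ 17 (mod 29).
Combine by CRT: x ≡ 6 (mod 7), x ≡ 17 (mod 29) ⇒ x ≡ 104 (mod 203).

104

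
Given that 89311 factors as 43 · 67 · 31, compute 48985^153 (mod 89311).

60141

Mod 43: 48985 ≡ 8; by Fermat, exponent reduces to 153 mod 42 = 27; 8^27 ≡ 27 (mod 43).
Mod 67: 48985 ≡ 8; by Fermat, exponent reduces to 153 mod 66 = 21; 8^21 ≡ 42 (mod 67).
Mod 31: 48985 ≡ 5; by Fermat, exponent reduces to 153 mod 30 = 3; 5^3 ≡ 1 (mod 31).
Combine by CRT: x ≡ 27 (mod 43), x ≡ 42 (mod 67), x ≡ 1 (mod 31) ⇒ x ≡ 60141 (mod 89311).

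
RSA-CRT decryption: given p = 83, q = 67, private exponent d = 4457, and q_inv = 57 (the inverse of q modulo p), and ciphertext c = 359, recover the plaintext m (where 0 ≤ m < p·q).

2318

d_p = d mod (p−1) = 4457 mod 82 = 29; d_q = d mod (q−1) = 35.
m₁ = c^(d_p) mod p: c ≡ 27 (mod 83), and 27^29 mod 83 = 77.
m₂ = c^(d_q) mod q: c ≡ 24 (mod 67), and 24^35 mod 67 = 40.
h = q_inv·(m₁ − m₂) mod p = 57·(77 − 40) mod 83 = 34.
m = m₂ + h·q = 40 + 34·67 = 2318.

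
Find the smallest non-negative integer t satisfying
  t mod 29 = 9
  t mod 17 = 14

From t ≡ 9 (mod 29) write t = 9 + 29s. Substituting into t ≡ 14 (mod 17) gives 29s ≡ 5 (mod 17), and since 12⁻¹ ≡ 10 (mod 17), s ≡ 16. Hence t ≡ 9 + 29·16 = 473 (mod 493).

473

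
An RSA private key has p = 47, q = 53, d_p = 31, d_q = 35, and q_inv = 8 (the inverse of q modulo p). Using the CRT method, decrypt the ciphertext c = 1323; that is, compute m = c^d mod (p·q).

m₁ = c^(d_p) mod p: c ≡ 7 (mod 47), and 7^31 mod 47 = 16.
m₂ = c^(d_q) mod q: c ≡ 51 (mod 53), and 51^35 mod 53 = 35.
h = q_inv·(m₁ − m₂) mod p = 8·(16 − 35) mod 47 = 36.
m = m₂ + h·q = 35 + 36·53 = 1943.

1943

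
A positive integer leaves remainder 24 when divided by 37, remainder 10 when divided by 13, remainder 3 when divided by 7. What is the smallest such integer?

283

From N ≡ 24 (mod 37) write N = 24 + 37t. Substituting into N ≡ 10 (mod 13) gives 37t ≡ 12 (mod 13), and since 11⁻¹ ≡ 6 (mod 13), t ≡ 7. Hence N ≡ 24 + 37·7 = 283 (mod 481).
From N ≡ 283 (mod 481) write N = 283 + 481t. Substituting into N ≡ 3 (mod 7) gives 481t ≡ 0 (mod 7), and since 5⁻¹ ≡ 3 (mod 7), t ≡ 0. Hence N ≡ 283 + 481·0 = 283 (mod 3367).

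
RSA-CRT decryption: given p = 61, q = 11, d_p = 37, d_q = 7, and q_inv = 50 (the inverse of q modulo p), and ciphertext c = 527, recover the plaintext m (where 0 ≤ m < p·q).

615

m₁ = c^(d_p) mod p: c ≡ 39 (mod 61), and 39^37 mod 61 = 5.
m₂ = c^(d_q) mod q: c ≡ 10 (mod 11), and 10^7 mod 11 = 10.
h = q_inv·(m₁ − m₂) mod p = 50·(5 − 10) mod 61 = 55.
m = m₂ + h·q = 10 + 55·11 = 615.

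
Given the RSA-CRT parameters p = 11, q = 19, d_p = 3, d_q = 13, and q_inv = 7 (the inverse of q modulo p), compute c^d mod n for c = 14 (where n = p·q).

m₁ = c^(d_p) mod p: c ≡ 3 (mod 11), and 3^3 mod 11 = 5.
m₂ = c^(d_q) mod q: c ≡ 14 (mod 19), and 14^13 mod 19 = 2.
h = q_inv·(m₁ − m₂) mod p = 7·(5 − 2) mod 11 = 10.
m = m₂ + h·q = 2 + 10·19 = 192.

192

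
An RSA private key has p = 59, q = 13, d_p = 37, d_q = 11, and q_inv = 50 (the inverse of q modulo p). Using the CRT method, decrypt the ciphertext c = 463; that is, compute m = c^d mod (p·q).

m₁ = c^(d_p) mod p: c ≡ 50 (mod 59), and 50^37 mod 59 = 33.
m₂ = c^(d_q) mod q: c ≡ 8 (mod 13), and 8^11 mod 13 = 5.
h = q_inv·(m₁ − m₂) mod p = 50·(33 − 5) mod 59 = 43.
m = m₂ + h·q = 5 + 43·13 = 564.

564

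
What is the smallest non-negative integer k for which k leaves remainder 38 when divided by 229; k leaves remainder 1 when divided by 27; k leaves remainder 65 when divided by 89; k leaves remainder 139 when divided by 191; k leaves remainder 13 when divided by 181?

6665445559

The moduli are pairwise coprime; N = 229·27·89·191·181 = 19023971877.
N/229 = 83074113; 83074113 ≡ 12 (mod 229); 12·210 ≡ 1, so inverse 210.
N/27 = 704591551; 704591551 ≡ 10 (mod 27); 10·19 ≡ 1, so inverse 19.
N/89 = 213752493; 213752493 ≡ 36 (mod 89); 36·47 ≡ 1, so inverse 47.
N/191 = 99601947; 99601947 ≡ 31 (mod 191); 31·37 ≡ 1, so inverse 37.
N/181 = 105104817; 105104817 ≡ 108 (mod 181); 108·119 ≡ 1, so inverse 119.
k ≡ 38·83074113·210 + 1·704591551·19 + 65·213752493·47 + 139·99601947·37 + 13·105104817·119 = 2004182492644.
2004182492644 mod 19023971877 = 6665445559.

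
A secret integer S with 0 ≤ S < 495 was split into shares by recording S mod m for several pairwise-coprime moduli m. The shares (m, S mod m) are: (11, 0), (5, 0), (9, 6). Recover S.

330

From S ≡ 0 (mod 11) write S = 0 + 11t. Substituting into S ≡ 0 (mod 5) gives 11t ≡ 0 (mod 5), and since 1⁻¹ ≡ 1 (mod 5), t ≡ 0. Hence S ≡ 0 + 11·0 = 0 (mod 55).
From S ≡ 0 (mod 55) write S = 0 + 55t. Substituting into S ≡ 6 (mod 9) gives 55t ≡ 6 (mod 9), and since 1⁻¹ ≡ 1 (mod 9), t ≡ 6. Hence S ≡ 0 + 55·6 = 330 (mod 495).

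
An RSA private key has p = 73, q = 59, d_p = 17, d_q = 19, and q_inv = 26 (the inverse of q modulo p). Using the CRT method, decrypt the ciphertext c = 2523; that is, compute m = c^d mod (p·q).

422

m₁ = c^(d_p) mod p: c ≡ 41 (mod 73), and 41^17 mod 73 = 57.
m₂ = c^(d_q) mod q: c ≡ 45 (mod 59), and 45^19 mod 59 = 9.
h = q_inv·(m₁ − m₂) mod p = 26·(57 − 9) mod 73 = 7.
m = m₂ + h·q = 9 + 7·59 = 422.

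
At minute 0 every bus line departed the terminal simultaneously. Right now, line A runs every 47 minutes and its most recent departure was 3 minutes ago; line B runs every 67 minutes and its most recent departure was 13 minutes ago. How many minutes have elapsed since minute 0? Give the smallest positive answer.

1554

From t ≡ 3 (mod 47) write t = 3 + 47s. Substituting into t ≡ 13 (mod 67) gives 47s ≡ 10 (mod 67), and since 47⁻¹ ≡ 10 (mod 67), s ≡ 33. Hence t ≡ 3 + 47·33 = 1554 (mod 3149).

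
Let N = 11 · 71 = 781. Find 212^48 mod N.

214

Mod 11: 212 ≡ 3; by Fermat, exponent reduces to 48 mod 10 = 8; 3^8 ≡ 5 (mod 11).
Mod 71: 212 ≡ 70; 70^48 ≡ 1 (mod 71).
Combine by CRT: x ≡ 5 (mod 11), x ≡ 1 (mod 71) ⇒ x ≡ 214 (mod 781).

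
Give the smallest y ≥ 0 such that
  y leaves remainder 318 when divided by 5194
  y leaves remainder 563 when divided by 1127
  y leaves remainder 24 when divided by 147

249630

gcd(5194, 1127) = 49 and 49 | (563 − 318), so the pair is consistent; merging gives y ≡ 10706 (mod 119462), where 119462 = lcm(5194, 1127).
gcd(119462, 147) = 49 and 49 | (24 − 10706), so the pair is consistent; merging gives y ≡ 249630 (mod 358386), where 358386 = lcm(119462, 147).
The solution is unique modulo lcm(5194, 1127, 147) = 358386.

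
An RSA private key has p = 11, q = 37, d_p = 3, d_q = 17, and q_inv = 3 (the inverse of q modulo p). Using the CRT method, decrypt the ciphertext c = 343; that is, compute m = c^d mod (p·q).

63

m₁ = c^(d_p) mod p: c ≡ 2 (mod 11), and 2^3 mod 11 = 8.
m₂ = c^(d_q) mod q: c ≡ 10 (mod 37), and 10^17 mod 37 = 26.
h = q_inv·(m₁ − m₂) mod p = 3·(8 − 26) mod 11 = 1.
m = m₂ + h·q = 26 + 1·37 = 63.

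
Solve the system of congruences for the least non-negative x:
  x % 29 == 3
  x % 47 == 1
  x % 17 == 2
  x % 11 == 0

The moduli are pairwise coprime; N = 29·47·17·11 = 254881.
N/29 = 8789; 8789 ≡ 2 (mod 29); 2·15 ≡ 1, so inverse 15.
N/47 = 5423; 5423 ≡ 18 (mod 47); 18·34 ≡ 1, so inverse 34.
N/17 = 14993; 14993 ≡ 16 (mod 17); 16·16 ≡ 1, so inverse 16.
N/11 = 23171; 23171 ≡ 5 (mod 11); 5·9 ≡ 1, so inverse 9.
x ≡ 3·8789·15 + 1·5423·34 + 2·14993·16 + 0·23171·9 = 1059663.
1059663 mod 254881 = 40139.

40139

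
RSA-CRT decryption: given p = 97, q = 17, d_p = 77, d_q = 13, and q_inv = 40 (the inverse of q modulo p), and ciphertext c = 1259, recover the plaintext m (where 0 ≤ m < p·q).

1293

m₁ = c^(d_p) mod p: c ≡ 95 (mod 97), and 95^77 mod 97 = 32.
m₂ = c^(d_q) mod q: c ≡ 1 (mod 17), and 1^13 mod 17 = 1.
h = q_inv·(m₁ − m₂) mod p = 40·(32 − 1) mod 97 = 76.
m = m₂ + h·q = 1 + 76·17 = 1293.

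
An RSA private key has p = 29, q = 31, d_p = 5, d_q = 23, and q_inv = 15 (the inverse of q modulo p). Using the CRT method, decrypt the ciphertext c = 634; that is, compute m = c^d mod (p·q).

49

m₁ = c^(d_p) mod p: c ≡ 25 (mod 29), and 25^5 mod 29 = 20.
m₂ = c^(d_q) mod q: c ≡ 14 (mod 31), and 14^23 mod 31 = 18.
h = q_inv·(m₁ − m₂) mod p = 15·(20 − 18) mod 29 = 1.
m = m₂ + h·q = 18 + 1·31 = 49.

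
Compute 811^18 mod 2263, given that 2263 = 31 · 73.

Mod 31: 811 ≡ 5; 5^18 ≡ 1 (mod 31).
Mod 73: 811 ≡ 8; 8^18 ≡ 1 (mod 73).
Combine by CRT: x ≡ 1 (mod 31), x ≡ 1 (mod 73) ⇒ x ≡ 1 (mod 2263).

1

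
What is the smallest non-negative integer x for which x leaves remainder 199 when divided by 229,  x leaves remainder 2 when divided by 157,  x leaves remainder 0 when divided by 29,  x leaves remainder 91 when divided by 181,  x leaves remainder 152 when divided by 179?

The moduli are pairwise coprime; N = 229·157·29·181·179 = 33780396163.
N/229 = 147512647; 147512647 ≡ 7 (mod 229); 7·131 ≡ 1, so inverse 131.
N/157 = 215161759; 215161759 ≡ 10 (mod 157); 10·110 ≡ 1, so inverse 110.
N/29 = 1164841247; 1164841247 ≡ 16 (mod 29); 16·20 ≡ 1, so inverse 20.
N/181 = 186632023; 186632023 ≡ 27 (mod 181); 27·114 ≡ 1, so inverse 114.
N/179 = 188717297; 188717297 ≡ 103 (mod 179); 103·73 ≡ 1, so inverse 73.
x ≡ 199·147512647·131 + 2·215161759·110 + 0·1164841247·20 + 91·186632023·114 + 152·188717297·73 = 7922970515737.
7922970515737 mod 33780396163 = 18357813595.

18357813595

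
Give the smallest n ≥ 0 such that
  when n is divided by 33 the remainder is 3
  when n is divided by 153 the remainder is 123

1653

Combine the congruences pairwise.
gcd(33, 153) = 3 and 3 | (123 − 3), so the pair is consistent; merging gives n ≡ 1653 (mod 1683), where 1683 = lcm(33, 153).
The solution is unique modulo lcm(33, 153) = 1683.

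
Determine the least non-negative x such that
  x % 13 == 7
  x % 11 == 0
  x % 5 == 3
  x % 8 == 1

33

The moduli are pairwise coprime; N = 13·11·5·8 = 5720.
N/13 = 440; 440 ≡ 11 (mod 13); 11·6 ≡ 1, so inverse 6.
N/11 = 520; 520 ≡ 3 (mod 11); 3·4 ≡ 1, so inverse 4.
N/5 = 1144; 1144 ≡ 4 (mod 5); 4·4 ≡ 1, so inverse 4.
N/8 = 715; 715 ≡ 3 (mod 8); 3·3 ≡ 1, so inverse 3.
x ≡ 7·440·6 + 0·520·4 + 3·1144·4 + 1·715·3 = 34353.
34353 mod 5720 = 33.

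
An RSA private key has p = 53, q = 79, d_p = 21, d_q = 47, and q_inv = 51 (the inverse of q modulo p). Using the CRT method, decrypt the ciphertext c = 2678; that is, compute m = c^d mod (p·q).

172

m₁ = c^(d_p) mod p: c ≡ 28 (mod 53), and 28^21 mod 53 = 13.
m₂ = c^(d_q) mod q: c ≡ 71 (mod 79), and 71^47 mod 79 = 14.
h = q_inv·(m₁ − m₂) mod p = 51·(13 − 14) mod 53 = 2.
m = m₂ + h·q = 14 + 2·79 = 172.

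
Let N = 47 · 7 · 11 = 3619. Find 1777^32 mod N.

Mod 47: 1777 ≡ 38; 38^32 ≡ 6 (mod 47).
Mod 7: 1777 ≡ 6; by Fermat, exponent reduces to 32 mod 6 = 2; 6^2 ≡ 1 (mod 7).
Mod 11: 1777 ≡ 6; by Fermat, exponent reduces to 32 mod 10 = 2; 6^2 ≡ 3 (mod 11).
Combine by CRT: x ≡ 6 (mod 47), x ≡ 1 (mod 7), x ≡ 3 (mod 11) ⇒ x ≡ 3578 (mod 3619).

3578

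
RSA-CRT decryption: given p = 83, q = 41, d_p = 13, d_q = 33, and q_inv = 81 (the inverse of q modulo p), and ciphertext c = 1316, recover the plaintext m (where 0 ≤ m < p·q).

392

m₁ = c^(d_p) mod p: c ≡ 71 (mod 83), and 71^13 mod 83 = 60.
m₂ = c^(d_q) mod q: c ≡ 4 (mod 41), and 4^33 mod 41 = 23.
h = q_inv·(m₁ − m₂) mod p = 81·(60 − 23) mod 83 = 9.
m = m₂ + h·q = 23 + 9·41 = 392.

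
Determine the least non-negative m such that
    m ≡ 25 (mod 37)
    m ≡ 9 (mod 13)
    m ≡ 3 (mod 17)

The moduli are pairwise coprime; N = 37·13·17 = 8177.
N/37 = 221; 221 ≡ 36 (mod 37); 36·36 ≡ 1, so inverse 36.
N/13 = 629; 629 ≡ 5 (mod 13); 5·8 ≡ 1, so inverse 8.
N/17 = 481; 481 ≡ 5 (mod 17); 5·7 ≡ 1, so inverse 7.
m ≡ 25·221·36 + 9·629·8 + 3·481·7 = 254289.
254289 mod 8177 = 802.

802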